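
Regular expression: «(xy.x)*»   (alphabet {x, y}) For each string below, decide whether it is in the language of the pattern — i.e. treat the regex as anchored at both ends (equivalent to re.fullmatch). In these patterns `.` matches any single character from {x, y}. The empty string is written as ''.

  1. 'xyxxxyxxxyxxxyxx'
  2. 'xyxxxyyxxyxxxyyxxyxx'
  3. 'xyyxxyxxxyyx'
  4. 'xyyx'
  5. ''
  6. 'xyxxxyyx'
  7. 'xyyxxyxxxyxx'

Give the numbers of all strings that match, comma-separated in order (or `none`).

1 → match
2 → match
3 → match
4 → match
5 → match
6 → match
7 → match

1, 2, 3, 4, 5, 6, 7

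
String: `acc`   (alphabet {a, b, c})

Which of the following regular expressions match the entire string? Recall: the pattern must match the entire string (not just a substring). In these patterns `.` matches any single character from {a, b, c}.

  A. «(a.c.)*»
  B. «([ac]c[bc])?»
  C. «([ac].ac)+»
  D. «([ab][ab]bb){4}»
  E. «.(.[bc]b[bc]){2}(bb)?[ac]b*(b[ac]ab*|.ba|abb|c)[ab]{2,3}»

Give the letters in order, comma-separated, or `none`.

B

A → no match
B → match
C → no match — must end with `ac`
D → no match — must end with `bb`
E → no match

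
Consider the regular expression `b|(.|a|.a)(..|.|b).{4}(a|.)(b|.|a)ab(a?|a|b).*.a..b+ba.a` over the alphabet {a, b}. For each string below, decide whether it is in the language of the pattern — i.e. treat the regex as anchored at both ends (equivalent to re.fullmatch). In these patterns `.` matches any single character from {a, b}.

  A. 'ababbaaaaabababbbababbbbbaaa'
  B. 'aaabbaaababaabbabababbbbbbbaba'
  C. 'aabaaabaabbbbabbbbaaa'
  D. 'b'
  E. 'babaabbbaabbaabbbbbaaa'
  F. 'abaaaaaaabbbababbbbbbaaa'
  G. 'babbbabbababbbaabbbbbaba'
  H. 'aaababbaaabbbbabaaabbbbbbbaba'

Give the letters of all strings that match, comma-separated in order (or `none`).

A, B, C, D, E, F, G, H

A → match
B → match
C → match
D → match
E → match
F → match
G → match
H → match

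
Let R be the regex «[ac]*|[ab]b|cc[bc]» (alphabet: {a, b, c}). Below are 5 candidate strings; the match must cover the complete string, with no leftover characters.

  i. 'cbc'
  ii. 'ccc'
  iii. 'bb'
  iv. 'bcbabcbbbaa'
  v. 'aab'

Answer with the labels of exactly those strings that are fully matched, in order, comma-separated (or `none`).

ii, iii

i → no match
ii → match
iii → match
iv → no match
v → no match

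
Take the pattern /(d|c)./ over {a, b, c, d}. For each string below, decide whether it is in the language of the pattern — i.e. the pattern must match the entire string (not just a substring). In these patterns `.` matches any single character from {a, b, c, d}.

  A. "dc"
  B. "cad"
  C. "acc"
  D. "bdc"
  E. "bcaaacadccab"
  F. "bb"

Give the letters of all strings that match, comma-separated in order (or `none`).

A → match
B → no match
C → no match
D → no match
E → no match
F → no match

A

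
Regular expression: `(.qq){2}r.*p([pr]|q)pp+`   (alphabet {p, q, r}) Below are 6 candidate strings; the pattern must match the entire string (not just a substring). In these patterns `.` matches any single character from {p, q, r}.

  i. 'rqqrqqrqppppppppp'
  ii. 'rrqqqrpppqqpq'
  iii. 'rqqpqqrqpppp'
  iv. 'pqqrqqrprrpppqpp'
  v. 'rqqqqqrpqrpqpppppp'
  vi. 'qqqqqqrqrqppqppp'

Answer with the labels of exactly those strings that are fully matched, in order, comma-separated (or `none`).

i → match
ii → no match — must end with 'p'
iii. 'rqqpqqrqpppp' → match
iv → match
v → match
vi → match

i, iii, iv, v, vi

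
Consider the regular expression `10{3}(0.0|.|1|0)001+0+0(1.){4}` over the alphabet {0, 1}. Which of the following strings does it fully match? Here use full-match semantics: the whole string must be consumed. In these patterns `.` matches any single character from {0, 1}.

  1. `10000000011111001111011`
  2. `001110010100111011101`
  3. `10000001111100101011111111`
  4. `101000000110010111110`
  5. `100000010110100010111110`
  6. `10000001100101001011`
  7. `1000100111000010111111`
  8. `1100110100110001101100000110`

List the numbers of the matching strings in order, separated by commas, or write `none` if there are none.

7

1 → no match
2 → no match — must start with `10`
3 → no match
4 → no match
5 → no match
6 → no match
7 → match
8 → no match — must start with `10`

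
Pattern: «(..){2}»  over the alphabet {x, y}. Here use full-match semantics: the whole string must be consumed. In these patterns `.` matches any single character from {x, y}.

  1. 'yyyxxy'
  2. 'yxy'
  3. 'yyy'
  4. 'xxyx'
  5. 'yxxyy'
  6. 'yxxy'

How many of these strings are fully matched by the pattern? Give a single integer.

2

1 → no match
2 → no match
3 → no match
4 → match
5 → no match
6 → match
Total matched: 2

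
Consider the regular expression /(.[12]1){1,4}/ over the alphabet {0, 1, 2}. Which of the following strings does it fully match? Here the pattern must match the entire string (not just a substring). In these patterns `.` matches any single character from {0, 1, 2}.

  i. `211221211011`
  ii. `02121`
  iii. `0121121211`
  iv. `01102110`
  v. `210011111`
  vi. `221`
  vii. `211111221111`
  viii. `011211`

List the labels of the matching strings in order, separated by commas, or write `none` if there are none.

i. `211221211011` → match
ii. `02121` → no match
iii. `0121121211` → no match
iv. `01102110` → no match — must end with `1`
v. `210011111` → no match
vi. `221` → match
vii. `211111221111` → match
viii. `011211` → match

i, vi, vii, viii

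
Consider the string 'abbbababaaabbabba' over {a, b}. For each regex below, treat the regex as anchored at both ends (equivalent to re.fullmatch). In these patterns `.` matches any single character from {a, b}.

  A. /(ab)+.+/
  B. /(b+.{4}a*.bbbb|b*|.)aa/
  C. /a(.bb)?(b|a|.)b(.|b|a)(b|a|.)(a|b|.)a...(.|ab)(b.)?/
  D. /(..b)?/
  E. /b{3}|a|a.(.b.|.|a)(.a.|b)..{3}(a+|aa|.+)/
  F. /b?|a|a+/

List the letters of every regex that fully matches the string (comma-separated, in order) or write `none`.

A → match
B → no match — must end with 'aa'
C → match
D → no match
E → match
F → no match

A, C, E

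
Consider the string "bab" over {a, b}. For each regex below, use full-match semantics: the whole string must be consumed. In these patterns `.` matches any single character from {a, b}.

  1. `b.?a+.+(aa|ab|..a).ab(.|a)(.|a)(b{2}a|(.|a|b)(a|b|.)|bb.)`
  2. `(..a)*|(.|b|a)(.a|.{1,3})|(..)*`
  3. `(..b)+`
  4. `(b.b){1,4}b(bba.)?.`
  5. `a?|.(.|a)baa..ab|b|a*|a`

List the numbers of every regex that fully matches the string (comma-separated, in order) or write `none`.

2, 3

1 → no match
2 → match
3 → match
4 → no match
5 → no match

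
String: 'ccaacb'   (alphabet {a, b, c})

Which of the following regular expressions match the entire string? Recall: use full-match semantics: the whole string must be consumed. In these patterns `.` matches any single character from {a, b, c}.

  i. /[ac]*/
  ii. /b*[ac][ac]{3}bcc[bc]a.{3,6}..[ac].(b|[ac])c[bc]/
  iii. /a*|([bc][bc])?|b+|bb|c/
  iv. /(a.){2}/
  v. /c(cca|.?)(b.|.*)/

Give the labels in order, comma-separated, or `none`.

v

i → no match
ii → no match
iii → no match
iv → no match — must start with 'a'
v → match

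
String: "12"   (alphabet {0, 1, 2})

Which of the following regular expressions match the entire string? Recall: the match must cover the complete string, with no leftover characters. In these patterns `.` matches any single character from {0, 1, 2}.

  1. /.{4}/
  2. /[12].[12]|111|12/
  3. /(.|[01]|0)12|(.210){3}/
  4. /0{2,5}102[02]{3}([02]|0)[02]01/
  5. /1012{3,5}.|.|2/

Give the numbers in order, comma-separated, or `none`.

2

1 → no match
2 → match
3 → no match
4 → no match — must start with "0"
5 → no match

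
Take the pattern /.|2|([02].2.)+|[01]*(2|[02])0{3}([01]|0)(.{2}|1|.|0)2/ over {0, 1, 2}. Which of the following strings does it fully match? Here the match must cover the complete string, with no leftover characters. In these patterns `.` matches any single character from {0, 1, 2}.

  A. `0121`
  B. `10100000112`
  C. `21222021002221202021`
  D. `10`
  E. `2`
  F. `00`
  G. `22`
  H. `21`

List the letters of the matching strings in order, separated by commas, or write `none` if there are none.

A, B, C, E

A → match
B → match
C → match
D → no match
E → match
F → no match
G → no match
H → no match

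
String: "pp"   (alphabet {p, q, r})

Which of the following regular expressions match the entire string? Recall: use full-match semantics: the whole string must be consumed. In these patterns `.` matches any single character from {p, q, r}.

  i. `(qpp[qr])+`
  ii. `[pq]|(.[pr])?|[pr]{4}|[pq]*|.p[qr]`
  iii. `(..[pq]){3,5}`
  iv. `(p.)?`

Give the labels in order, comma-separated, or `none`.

ii, iv

i → no match — must start with "qpp"
ii → match
iii → no match
iv → match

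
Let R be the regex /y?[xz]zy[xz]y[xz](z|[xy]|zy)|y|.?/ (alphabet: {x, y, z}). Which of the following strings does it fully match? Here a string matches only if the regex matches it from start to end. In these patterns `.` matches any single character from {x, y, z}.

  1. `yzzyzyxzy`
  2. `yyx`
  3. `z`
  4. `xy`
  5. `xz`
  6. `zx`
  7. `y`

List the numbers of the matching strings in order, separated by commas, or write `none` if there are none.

1, 3, 7

1 → match
2 → no match
3 → match
4 → no match
5 → no match
6 → no match
7 → match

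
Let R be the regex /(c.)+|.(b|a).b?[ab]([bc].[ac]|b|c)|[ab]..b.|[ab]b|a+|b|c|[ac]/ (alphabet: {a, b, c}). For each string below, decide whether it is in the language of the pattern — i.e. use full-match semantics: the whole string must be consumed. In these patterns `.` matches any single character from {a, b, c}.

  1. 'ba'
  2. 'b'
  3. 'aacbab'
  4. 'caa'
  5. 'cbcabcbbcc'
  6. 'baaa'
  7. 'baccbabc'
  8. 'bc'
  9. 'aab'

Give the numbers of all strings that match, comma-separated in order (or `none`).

2, 3

1 → no match
2 → match
3 → match
4 → no match
5 → no match
6 → no match
7 → no match
8 → no match
9 → no match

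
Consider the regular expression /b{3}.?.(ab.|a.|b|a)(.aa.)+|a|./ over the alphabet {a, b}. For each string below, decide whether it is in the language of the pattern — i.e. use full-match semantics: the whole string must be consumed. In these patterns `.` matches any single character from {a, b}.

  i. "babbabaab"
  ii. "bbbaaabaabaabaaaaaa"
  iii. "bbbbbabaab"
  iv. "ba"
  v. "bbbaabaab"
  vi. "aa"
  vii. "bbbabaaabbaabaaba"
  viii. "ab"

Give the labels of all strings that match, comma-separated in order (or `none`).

iii, v

i. "babbabaab" → no match
ii → no match
iii. "bbbbbabaab" → match
iv. "ba" → no match
v. "bbbaabaab" → match
vi. "aa" → no match
vii → no match
viii. "ab" → no match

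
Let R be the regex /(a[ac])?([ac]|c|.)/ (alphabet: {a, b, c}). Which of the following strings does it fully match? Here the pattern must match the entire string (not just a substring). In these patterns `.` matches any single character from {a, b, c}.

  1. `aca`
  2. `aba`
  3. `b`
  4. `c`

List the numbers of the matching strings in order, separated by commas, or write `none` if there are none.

1, 3, 4

1 → match
2 → no match
3 → match
4 → match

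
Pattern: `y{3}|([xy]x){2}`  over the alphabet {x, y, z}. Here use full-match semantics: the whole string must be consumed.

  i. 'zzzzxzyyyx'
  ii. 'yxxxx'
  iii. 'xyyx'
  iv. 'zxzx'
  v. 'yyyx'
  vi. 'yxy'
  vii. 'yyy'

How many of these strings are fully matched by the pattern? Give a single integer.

1

i → no match
ii → no match
iii → no match
iv → no match
v → no match
vi → no match
vii → match
Total matched: 1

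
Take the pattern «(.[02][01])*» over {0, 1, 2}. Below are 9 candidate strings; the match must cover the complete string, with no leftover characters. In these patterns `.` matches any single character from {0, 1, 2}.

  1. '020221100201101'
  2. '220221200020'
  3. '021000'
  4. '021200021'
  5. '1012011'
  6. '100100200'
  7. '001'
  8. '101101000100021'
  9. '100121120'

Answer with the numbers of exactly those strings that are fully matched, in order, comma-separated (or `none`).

1 → match
2. '220221200020' → match
3. '021000' → match
4. '021200021' → match
5. '1012011' → no match
6. '100100200' → match
7. '001' → match
8 → match
9. '100121120' → match

1, 2, 3, 4, 6, 7, 8, 9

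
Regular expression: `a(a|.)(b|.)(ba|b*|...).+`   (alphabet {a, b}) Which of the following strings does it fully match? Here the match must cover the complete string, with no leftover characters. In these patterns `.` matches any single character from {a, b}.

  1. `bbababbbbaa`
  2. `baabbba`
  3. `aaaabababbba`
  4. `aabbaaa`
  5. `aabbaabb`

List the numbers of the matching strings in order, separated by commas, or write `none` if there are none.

3, 4, 5

1 → no match — must start with `a`
2 → no match — must start with `a`
3 → match
4 → match
5 → match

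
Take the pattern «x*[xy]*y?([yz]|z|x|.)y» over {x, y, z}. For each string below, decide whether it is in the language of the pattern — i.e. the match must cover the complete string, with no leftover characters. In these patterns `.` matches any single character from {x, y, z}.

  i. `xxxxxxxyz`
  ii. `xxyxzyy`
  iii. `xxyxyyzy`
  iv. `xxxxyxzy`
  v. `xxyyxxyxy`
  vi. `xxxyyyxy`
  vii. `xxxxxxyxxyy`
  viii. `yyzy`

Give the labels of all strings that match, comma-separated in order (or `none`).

iii, iv, v, vi, vii, viii

i → no match — must end with `y`
ii → no match
iii → match
iv → match
v → match
vi → match
vii → match
viii → match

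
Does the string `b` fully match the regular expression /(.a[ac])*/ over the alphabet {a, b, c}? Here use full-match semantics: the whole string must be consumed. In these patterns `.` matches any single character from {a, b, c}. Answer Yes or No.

No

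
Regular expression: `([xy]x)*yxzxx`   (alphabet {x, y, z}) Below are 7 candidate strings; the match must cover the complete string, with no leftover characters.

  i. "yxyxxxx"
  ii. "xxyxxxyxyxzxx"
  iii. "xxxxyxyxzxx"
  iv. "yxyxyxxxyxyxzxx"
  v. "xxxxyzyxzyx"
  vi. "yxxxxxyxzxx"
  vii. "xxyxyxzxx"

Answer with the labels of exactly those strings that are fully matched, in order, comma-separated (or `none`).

i → no match — must end with "yxzxx"
ii → match
iii → match
iv → match
v → no match — must end with "yxzxx"
vi → match
vii → match

ii, iii, iv, vi, vii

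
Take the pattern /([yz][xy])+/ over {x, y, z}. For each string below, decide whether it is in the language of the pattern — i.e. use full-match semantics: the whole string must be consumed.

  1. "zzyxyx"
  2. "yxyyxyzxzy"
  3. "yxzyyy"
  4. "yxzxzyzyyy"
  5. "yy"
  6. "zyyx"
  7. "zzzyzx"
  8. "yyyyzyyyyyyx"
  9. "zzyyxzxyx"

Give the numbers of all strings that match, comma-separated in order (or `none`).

1 → no match
2 → no match
3 → match
4 → match
5 → match
6 → match
7 → no match
8 → match
9 → no match

3, 4, 5, 6, 8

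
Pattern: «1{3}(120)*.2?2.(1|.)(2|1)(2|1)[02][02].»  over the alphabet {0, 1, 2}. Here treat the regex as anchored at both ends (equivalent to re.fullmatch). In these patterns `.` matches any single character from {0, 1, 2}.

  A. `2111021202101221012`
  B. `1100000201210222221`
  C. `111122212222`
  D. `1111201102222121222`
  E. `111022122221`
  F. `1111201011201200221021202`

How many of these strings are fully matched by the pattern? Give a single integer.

2

A → no match — must start with `1`
B → no match
C. `111122212222` → match
D → no match
E. `111022122221` → match
F → no match
Total matched: 2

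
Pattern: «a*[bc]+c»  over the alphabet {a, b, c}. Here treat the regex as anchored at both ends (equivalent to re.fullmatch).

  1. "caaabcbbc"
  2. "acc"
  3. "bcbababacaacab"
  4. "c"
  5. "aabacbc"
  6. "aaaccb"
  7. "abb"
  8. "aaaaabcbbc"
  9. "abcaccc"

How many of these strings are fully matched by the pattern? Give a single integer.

2

1 → no match
2 → match
3 → no match — must end with "c"
4 → no match
5 → no match
6 → no match — must end with "c"
7 → no match — must end with "c"
8 → match
9 → no match
Total matched: 2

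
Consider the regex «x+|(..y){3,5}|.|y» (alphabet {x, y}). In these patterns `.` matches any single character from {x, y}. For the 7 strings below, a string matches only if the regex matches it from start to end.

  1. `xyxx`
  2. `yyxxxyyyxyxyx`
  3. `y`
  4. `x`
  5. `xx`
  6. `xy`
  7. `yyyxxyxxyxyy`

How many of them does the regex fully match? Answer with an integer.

1 → no match
2 → no match
3 → match
4 → match
5 → match
6 → no match
7 → match
Total matched: 4

4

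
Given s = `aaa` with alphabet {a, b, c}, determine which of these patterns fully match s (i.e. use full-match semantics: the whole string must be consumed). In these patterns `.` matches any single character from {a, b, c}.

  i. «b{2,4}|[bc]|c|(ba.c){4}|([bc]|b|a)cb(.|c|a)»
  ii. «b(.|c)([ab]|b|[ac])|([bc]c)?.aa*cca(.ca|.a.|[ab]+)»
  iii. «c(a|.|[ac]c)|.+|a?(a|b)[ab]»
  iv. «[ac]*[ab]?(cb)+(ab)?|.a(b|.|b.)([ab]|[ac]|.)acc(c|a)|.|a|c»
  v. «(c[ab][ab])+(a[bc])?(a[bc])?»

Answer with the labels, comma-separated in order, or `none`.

iii

i → no match
ii → no match
iii → match
iv → no match
v → no match — must start with `c`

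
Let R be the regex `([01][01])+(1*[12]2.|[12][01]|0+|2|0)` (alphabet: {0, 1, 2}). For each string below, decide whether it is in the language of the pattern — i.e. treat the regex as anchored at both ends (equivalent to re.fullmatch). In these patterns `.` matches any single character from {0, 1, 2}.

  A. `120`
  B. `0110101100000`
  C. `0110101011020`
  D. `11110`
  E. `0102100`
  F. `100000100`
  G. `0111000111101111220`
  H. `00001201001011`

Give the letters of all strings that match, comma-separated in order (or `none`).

A → no match
B → match
C → no match
D → match
E → no match
F → match
G → match
H → no match

B, D, F, G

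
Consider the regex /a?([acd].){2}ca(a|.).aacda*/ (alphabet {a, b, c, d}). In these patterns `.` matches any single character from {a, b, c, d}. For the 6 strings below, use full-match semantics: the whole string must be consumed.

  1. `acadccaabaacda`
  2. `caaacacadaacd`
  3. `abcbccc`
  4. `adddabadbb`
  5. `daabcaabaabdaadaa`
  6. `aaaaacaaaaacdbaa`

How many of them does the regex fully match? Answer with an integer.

1 → match
2 → no match
3. `abcbccc` → no match
4. `adddabadbb` → no match
5 → no match
6 → no match
Total matched: 1

1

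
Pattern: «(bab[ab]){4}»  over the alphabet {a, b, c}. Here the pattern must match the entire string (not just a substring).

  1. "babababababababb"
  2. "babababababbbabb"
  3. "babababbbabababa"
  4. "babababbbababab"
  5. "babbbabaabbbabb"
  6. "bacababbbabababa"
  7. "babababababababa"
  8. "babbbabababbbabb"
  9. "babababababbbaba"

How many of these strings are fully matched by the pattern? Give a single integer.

6

1 → match
2 → match
3 → match
4 → no match
5 → no match
6 → no match — must start with "bab"
7 → match
8 → match
9 → match
Total matched: 6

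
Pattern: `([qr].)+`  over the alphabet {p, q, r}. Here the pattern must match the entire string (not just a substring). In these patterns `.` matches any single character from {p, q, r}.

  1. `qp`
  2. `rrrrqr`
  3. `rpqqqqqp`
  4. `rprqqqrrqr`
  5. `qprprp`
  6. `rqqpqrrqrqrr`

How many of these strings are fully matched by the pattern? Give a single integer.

1. `qp` → match
2. `rrrrqr` → match
3. `rpqqqqqp` → match
4. `rprqqqrrqr` → match
5. `qprprp` → match
6. `rqqpqrrqrqrr` → match
Total matched: 6

6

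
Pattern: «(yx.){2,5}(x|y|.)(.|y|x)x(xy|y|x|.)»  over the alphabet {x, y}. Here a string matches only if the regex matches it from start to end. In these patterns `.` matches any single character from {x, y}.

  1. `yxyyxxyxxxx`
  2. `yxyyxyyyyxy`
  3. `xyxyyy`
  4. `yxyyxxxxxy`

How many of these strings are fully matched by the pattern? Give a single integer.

1

1 → no match
2 → no match
3 → no match — must start with `yx`
4 → match
Total matched: 1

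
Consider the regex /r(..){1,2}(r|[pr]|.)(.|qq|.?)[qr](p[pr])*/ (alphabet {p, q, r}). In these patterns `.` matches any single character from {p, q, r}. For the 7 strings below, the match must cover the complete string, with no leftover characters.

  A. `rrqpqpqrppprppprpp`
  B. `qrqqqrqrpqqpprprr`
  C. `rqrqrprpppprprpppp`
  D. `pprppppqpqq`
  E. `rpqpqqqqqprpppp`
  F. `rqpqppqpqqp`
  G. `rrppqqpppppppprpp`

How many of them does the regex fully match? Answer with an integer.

A → match
B → no match — must start with `r`
C → no match
D → no match — must start with `r`
E → match
F → no match
G → no match
Total matched: 2

2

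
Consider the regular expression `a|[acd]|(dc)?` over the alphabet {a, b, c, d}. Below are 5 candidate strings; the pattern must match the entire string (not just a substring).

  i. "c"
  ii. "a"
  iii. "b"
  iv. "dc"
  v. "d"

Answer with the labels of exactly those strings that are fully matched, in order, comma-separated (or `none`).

i, ii, iv, v

i. "c" → match
ii. "a" → match
iii. "b" → no match
iv. "dc" → match
v. "d" → match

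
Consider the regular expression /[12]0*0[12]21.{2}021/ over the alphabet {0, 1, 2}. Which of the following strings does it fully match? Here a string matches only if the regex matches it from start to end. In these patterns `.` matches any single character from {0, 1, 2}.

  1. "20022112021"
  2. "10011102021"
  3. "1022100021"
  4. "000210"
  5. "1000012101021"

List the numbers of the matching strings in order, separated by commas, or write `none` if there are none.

1, 3, 5

1. "20022112021" → match
2. "10011102021" → no match
3. "1022100021" → match
4. "000210" → no match — must end with "021"
5 → match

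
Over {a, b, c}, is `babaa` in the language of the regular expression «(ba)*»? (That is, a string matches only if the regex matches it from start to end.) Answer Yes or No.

No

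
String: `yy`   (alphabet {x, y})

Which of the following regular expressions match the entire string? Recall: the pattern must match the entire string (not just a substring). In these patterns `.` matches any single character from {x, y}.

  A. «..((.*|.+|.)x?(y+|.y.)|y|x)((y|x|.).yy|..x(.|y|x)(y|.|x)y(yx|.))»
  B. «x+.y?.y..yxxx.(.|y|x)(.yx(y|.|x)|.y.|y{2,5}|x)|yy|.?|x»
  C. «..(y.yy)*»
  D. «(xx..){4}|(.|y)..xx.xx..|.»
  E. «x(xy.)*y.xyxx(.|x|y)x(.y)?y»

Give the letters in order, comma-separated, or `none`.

B, C

A → no match
B → match
C → match
D → no match
E → no match — must start with `x`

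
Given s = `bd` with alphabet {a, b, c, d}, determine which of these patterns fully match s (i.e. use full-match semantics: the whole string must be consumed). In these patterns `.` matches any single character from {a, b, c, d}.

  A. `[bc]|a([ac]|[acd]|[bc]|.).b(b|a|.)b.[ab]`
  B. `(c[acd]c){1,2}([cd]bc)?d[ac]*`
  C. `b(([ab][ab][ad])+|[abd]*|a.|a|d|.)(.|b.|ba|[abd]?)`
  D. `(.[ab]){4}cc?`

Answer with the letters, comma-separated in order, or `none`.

C

A → no match
B → no match — must start with `c`
C → match
D → no match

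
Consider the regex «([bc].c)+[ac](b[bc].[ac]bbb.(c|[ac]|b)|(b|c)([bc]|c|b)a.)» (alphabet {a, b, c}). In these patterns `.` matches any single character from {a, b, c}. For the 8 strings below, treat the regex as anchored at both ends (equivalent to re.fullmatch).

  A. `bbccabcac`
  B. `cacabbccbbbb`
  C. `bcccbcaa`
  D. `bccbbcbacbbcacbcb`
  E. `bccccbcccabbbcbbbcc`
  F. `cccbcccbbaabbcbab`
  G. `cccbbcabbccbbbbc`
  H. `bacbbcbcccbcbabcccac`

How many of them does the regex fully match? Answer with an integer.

A. `bbccabcac` → no match
B. `cacabbccbbbb` → no match
C. `bcccbcaa` → match
D → no match
E → no match
F → no match
G → match
H → no match
Total matched: 2

2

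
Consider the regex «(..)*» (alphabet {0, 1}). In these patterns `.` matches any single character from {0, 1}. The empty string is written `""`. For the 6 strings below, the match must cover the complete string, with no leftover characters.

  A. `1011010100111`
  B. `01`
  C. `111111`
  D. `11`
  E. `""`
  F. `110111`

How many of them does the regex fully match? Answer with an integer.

5

A → no match
B → match
C → match
D → match
E → match
F → match
Total matched: 5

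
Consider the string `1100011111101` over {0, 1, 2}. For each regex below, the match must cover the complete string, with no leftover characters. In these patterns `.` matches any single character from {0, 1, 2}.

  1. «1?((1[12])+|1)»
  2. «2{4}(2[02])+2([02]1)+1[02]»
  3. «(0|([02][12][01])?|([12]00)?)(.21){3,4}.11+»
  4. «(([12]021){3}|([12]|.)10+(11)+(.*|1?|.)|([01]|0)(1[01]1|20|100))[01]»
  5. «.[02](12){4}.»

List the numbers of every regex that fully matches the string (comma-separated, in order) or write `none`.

4

1 → no match
2 → no match — must start with `2`
3 → no match
4 → match
5 → no match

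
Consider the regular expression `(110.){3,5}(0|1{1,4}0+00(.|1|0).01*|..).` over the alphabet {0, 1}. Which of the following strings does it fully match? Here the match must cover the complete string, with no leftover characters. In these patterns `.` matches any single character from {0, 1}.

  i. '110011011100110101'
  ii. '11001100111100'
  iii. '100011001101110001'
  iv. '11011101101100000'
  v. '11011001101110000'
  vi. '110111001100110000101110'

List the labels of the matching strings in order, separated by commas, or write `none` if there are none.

i, vi

i → match
ii → no match
iii → no match — must start with '110'
iv → no match
v → no match
vi → match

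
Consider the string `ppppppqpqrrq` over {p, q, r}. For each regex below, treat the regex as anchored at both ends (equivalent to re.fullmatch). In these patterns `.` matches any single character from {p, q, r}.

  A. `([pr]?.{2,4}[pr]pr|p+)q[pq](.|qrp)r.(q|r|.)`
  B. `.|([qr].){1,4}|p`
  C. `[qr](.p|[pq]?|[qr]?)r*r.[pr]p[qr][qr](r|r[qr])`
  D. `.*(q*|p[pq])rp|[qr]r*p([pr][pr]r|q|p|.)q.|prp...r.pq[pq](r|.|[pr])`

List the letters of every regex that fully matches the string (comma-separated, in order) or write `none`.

A

A → match
B → no match
C → no match
D → no match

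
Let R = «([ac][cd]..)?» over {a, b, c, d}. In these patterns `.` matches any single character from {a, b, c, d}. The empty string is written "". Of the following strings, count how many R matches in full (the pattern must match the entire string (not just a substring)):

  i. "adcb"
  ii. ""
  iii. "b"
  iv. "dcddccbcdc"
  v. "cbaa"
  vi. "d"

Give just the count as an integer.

2

i → match
ii → match
iii → no match
iv → no match
v → no match
vi → no match
Total matched: 2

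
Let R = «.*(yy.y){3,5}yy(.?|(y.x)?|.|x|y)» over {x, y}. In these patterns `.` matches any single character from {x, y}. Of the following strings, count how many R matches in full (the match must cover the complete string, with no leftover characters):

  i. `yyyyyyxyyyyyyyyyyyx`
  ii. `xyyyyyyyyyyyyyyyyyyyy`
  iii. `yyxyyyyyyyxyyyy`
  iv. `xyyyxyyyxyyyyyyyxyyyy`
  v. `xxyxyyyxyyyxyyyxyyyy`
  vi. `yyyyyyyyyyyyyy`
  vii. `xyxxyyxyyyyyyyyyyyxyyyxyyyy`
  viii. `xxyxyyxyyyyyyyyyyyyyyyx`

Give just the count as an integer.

i → match
ii → match
iii → match
iv → match
v → match
vi → match
vii → match
viii → match
Total matched: 8

8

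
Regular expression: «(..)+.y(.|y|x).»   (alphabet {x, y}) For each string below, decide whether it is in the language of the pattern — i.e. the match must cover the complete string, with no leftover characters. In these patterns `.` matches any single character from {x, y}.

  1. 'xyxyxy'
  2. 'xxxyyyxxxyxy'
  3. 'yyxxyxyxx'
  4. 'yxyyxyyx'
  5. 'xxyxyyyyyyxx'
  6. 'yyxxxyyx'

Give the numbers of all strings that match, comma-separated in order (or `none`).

1 → match
2 → match
3 → no match
4 → match
5 → match
6 → match

1, 2, 4, 5, 6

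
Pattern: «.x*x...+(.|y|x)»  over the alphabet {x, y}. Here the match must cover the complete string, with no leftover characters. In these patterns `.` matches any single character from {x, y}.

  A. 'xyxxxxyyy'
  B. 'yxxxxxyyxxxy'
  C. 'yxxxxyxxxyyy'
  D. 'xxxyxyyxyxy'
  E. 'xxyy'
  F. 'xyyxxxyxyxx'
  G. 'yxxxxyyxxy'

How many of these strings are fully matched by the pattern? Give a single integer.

A → no match
B → match
C → match
D → match
E → no match
F → no match
G → match
Total matched: 4

4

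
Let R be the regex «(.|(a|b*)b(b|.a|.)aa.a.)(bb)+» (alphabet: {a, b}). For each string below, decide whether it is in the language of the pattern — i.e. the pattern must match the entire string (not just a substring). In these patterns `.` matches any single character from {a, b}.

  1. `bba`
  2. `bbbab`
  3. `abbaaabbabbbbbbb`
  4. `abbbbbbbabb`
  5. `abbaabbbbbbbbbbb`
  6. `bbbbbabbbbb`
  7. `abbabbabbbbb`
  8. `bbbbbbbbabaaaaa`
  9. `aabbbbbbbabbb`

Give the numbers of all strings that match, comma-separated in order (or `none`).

none

1 → no match — must end with `bb`
2 → no match — must end with `bb`
3 → no match
4 → no match
5 → no match
6 → no match
7 → no match
8 → no match — must end with `bb`
9 → no match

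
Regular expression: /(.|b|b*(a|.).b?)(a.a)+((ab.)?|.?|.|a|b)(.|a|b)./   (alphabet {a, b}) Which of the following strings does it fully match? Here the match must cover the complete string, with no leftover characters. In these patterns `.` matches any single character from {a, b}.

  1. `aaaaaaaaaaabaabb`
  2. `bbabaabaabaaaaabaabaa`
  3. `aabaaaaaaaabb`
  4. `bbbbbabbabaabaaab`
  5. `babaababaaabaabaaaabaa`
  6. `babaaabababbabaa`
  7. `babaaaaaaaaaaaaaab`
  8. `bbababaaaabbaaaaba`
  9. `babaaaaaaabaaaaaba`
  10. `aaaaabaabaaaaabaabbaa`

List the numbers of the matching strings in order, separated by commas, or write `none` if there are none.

1, 3, 4, 7, 9, 10

1 → match
2 → no match
3 → match
4 → match
5 → no match
6 → no match
7 → match
8 → no match
9 → match
10 → match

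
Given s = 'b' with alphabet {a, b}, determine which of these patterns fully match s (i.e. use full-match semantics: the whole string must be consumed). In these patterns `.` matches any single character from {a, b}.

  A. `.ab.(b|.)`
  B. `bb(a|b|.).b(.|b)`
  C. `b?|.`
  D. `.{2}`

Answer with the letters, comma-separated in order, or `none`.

C

A → no match
B → no match — must start with 'bb'
C → match
D → no match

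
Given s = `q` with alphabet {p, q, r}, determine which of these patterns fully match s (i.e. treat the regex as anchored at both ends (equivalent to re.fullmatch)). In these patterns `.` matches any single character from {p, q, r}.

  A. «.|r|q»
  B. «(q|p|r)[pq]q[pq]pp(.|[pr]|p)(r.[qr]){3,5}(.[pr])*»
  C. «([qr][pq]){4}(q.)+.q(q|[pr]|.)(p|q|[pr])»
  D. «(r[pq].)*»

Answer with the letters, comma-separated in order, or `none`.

A → match
B → no match
C → no match
D → no match

A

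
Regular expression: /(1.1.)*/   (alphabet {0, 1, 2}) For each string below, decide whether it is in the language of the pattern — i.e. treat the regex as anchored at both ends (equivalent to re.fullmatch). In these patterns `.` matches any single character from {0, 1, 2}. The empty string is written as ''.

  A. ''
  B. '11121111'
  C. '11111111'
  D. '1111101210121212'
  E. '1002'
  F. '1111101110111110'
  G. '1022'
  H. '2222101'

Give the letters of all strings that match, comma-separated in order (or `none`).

A. '' → match
B. '11121111' → match
C. '11111111' → match
D → match
E. '1002' → no match
F → match
G. '1022' → no match
H. '2222101' → no match

A, B, C, D, F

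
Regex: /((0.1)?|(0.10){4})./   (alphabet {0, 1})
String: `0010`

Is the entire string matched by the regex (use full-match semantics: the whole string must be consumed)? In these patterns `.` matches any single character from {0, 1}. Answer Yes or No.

Yes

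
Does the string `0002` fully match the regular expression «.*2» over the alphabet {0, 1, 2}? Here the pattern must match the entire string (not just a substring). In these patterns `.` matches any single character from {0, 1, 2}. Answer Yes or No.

Yes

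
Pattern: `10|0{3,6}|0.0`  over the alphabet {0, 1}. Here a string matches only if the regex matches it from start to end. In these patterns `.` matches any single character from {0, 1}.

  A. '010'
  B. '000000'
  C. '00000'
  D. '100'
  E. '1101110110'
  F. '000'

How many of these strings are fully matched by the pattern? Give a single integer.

4

A → match
B → match
C → match
D → no match
E → no match
F → match
Total matched: 4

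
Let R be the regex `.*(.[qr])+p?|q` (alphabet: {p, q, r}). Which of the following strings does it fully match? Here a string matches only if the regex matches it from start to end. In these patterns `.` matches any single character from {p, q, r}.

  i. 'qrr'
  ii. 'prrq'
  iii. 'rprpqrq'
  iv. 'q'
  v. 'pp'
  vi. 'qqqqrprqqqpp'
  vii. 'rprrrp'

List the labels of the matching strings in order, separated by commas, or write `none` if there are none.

i, ii, iii, iv, vii

i → match
ii → match
iii → match
iv → match
v → no match
vi → no match
vii → match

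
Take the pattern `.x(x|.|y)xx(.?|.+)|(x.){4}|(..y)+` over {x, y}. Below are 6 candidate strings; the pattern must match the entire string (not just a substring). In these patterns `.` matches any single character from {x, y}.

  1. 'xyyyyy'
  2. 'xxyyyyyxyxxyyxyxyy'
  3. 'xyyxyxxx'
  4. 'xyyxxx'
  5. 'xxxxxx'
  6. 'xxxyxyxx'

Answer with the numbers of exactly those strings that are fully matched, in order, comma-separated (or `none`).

1, 2, 5, 6

1 → match
2 → match
3 → no match
4 → no match
5 → match
6 → match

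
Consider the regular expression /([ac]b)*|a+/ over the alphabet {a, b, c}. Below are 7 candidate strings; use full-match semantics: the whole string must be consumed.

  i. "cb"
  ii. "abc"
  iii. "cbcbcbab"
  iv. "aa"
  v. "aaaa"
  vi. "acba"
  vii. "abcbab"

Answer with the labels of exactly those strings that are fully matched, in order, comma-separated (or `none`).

i, iii, iv, v, vii

i. "cb" → match
ii. "abc" → no match
iii. "cbcbcbab" → match
iv. "aa" → match
v. "aaaa" → match
vi. "acba" → no match
vii. "abcbab" → match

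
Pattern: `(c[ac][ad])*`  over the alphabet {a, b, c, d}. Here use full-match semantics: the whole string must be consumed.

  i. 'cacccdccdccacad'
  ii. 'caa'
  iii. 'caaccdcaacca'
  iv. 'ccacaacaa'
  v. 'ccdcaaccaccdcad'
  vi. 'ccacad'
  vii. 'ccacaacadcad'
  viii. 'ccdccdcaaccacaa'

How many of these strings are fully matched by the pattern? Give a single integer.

7

i → no match
ii → match
iii → match
iv → match
v → match
vi → match
vii → match
viii → match
Total matched: 7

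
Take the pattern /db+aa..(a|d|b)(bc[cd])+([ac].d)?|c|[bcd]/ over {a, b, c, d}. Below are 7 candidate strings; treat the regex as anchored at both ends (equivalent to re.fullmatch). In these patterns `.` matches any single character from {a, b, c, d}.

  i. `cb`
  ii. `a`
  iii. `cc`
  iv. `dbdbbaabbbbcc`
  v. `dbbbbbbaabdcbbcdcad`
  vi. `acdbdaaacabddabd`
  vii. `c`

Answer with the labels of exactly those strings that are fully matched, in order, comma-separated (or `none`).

vii

i → no match
ii → no match
iii → no match
iv → no match
v → no match
vi → no match
vii → match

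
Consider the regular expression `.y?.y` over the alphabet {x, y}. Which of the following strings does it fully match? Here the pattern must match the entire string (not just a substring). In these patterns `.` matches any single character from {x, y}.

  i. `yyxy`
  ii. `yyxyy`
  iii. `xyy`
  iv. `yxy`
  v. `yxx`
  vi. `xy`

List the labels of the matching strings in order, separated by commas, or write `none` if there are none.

i, iii, iv

i → match
ii → no match
iii → match
iv → match
v → no match — must end with `y`
vi → no match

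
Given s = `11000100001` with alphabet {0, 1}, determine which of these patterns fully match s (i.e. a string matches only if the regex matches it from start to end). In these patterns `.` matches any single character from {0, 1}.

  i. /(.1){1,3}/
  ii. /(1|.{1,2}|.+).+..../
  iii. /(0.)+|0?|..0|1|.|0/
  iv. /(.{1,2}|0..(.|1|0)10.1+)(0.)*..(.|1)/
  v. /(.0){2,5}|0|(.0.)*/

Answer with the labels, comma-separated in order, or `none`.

i → no match
ii → match
iii → no match
iv → match
v → no match

ii, iv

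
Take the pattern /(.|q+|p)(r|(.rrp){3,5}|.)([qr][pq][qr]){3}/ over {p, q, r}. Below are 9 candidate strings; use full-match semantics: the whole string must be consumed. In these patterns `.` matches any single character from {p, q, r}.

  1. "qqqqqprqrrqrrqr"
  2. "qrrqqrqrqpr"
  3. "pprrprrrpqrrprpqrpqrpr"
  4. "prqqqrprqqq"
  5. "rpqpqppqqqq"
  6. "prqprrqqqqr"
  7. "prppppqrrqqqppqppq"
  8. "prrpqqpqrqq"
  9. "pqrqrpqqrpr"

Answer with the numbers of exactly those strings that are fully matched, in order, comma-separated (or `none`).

1, 2, 3, 4, 6, 8

1 → match
2 → match
3 → match
4 → match
5 → no match
6 → match
7 → no match
8 → match
9 → no match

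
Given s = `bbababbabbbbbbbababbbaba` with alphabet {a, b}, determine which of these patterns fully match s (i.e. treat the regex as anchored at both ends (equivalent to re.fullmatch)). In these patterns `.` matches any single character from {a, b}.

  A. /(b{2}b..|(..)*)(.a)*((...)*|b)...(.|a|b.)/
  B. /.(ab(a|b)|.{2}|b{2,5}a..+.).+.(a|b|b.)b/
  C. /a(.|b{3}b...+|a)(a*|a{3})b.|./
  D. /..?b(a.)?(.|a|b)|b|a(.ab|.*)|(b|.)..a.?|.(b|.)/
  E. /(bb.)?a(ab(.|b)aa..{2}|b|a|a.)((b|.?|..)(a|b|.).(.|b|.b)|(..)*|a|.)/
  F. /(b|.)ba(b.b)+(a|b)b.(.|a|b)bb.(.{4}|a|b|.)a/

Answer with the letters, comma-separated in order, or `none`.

A, F

A → match
B → no match — must end with `b`
C → no match
D → no match
E → no match
F → match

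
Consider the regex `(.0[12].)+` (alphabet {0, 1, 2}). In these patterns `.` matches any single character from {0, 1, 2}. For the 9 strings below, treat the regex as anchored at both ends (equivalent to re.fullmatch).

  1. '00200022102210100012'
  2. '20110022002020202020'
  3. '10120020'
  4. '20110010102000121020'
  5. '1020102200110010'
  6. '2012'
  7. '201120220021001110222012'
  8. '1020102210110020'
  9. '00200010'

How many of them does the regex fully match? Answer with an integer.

1 → match
2 → match
3 → match
4 → match
5 → match
6 → match
7 → match
8 → match
9 → match
Total matched: 9

9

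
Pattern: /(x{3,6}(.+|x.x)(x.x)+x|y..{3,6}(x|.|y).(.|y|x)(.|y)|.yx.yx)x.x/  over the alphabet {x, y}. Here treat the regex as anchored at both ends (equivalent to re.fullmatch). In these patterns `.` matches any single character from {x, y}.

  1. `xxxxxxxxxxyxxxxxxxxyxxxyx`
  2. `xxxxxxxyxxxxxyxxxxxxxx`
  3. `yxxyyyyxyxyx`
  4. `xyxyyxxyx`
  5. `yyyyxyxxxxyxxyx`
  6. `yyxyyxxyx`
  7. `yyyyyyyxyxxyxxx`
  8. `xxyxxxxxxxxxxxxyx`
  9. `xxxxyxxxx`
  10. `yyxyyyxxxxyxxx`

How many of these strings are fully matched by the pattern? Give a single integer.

8

1 → match
2 → match
3 → match
4 → match
5 → match
6 → match
7 → match
8 → no match
9 → no match
10 → match
Total matched: 8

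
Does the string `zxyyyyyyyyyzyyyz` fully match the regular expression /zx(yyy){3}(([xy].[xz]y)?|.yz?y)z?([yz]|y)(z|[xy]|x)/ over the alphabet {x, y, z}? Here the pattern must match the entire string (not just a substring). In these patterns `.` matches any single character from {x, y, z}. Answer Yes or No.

Yes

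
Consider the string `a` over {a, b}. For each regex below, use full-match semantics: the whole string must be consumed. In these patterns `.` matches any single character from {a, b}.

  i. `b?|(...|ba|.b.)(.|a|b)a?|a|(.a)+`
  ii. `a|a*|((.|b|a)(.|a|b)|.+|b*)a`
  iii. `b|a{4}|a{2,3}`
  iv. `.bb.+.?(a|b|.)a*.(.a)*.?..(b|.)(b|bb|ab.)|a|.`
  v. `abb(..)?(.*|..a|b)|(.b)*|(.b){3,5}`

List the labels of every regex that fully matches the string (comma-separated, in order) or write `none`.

i → match
ii → match
iii → no match
iv → match
v → no match

i, ii, iv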